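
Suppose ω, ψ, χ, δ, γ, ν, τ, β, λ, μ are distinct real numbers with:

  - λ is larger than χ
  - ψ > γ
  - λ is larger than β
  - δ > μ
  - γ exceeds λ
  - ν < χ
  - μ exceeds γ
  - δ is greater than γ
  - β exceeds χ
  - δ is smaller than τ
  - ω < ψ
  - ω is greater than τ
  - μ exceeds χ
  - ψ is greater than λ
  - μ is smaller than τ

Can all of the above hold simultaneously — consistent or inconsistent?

consistent

The single ordering ν < χ < β < λ < γ < μ < δ < τ < ω < ψ satisfies every listed relation, so no contradiction arises.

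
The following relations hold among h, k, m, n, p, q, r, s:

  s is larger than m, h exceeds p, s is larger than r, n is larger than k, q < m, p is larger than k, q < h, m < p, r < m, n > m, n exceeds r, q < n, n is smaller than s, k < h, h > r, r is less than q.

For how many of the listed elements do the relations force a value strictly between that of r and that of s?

3

The relations place r below s. An element lies strictly between them when it is forced above r and also forced below s.
Above r: {q, m, p, h, n}. Below s: {k, q, m, n}.
Intersection: {q, m, n} — 3.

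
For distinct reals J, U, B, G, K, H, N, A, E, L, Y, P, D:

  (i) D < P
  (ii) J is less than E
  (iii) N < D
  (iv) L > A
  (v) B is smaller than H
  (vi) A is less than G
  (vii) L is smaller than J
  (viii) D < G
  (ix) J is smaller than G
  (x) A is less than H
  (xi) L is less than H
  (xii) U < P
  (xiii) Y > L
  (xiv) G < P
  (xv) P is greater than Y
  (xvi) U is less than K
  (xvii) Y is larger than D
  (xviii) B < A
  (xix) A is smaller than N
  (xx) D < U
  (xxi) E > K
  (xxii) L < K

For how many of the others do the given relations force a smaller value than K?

6

Directly below K: L, U.
One step further: A, D (4 so far).
One step further: B, N (6 so far).
Nothing else is reachable below K; 6 in all.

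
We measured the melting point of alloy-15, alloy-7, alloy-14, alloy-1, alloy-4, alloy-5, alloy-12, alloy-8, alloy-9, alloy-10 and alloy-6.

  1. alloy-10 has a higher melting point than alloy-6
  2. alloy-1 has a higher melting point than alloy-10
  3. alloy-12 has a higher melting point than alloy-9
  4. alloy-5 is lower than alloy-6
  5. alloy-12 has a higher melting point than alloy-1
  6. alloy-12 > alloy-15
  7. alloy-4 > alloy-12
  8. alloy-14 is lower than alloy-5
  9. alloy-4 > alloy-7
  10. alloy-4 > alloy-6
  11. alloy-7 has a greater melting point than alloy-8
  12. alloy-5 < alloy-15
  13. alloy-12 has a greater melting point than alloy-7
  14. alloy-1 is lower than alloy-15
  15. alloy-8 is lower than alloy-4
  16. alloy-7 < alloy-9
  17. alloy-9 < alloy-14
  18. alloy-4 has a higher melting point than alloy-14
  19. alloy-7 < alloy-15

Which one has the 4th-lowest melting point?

alloy-14

Piecing the relations together gives one ordering: alloy-8 < alloy-7 < alloy-9 < alloy-14 < alloy-5 < alloy-6 < alloy-10 < alloy-1 < alloy-15 < alloy-12 < alloy-4.
The 4th smallest is alloy-14.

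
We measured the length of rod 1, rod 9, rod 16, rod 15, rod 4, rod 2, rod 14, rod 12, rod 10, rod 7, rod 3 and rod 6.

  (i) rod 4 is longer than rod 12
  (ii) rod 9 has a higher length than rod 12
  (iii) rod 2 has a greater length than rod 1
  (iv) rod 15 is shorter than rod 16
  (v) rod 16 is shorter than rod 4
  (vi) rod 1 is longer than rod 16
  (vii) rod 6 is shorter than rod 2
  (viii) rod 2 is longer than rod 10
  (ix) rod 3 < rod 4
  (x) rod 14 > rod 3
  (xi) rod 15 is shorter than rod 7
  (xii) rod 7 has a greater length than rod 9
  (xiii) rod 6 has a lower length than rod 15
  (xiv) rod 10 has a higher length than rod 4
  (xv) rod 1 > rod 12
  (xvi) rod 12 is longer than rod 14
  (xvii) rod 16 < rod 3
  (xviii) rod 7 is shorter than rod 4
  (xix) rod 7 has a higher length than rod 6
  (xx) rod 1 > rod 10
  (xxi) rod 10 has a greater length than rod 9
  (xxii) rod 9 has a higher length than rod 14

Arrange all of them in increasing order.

rod 6 < rod 15 < rod 16 < rod 3 < rod 14 < rod 12 < rod 9 < rod 7 < rod 4 < rod 10 < rod 1 < rod 2

Each adjacent pair is fixed by a given relation: rod 6 < rod 15; rod 15 < rod 16; rod 16 < rod 3; rod 3 < rod 14; rod 14 < rod 12; rod 12 < rod 9; rod 9 < rod 7; rod 7 < rod 4; rod 4 < rod 10; rod 10 < rod 1; rod 1 < rod 2. Chaining them end to end gives the full order.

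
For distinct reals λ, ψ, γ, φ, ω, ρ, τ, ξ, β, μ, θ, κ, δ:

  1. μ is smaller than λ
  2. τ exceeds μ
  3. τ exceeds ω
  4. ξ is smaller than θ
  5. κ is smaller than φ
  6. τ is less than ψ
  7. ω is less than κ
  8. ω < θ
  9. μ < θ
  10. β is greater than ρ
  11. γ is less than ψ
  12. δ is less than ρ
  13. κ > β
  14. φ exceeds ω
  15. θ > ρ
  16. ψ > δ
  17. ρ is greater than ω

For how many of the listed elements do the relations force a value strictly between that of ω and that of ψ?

1

The relations place ω below ψ. An element lies strictly between them when it is forced above ω and also forced below ψ.
Above ω: {τ, ρ, β, κ, φ, θ}. Below ψ: {μ, δ, τ, γ}.
Intersection: {τ} — 1.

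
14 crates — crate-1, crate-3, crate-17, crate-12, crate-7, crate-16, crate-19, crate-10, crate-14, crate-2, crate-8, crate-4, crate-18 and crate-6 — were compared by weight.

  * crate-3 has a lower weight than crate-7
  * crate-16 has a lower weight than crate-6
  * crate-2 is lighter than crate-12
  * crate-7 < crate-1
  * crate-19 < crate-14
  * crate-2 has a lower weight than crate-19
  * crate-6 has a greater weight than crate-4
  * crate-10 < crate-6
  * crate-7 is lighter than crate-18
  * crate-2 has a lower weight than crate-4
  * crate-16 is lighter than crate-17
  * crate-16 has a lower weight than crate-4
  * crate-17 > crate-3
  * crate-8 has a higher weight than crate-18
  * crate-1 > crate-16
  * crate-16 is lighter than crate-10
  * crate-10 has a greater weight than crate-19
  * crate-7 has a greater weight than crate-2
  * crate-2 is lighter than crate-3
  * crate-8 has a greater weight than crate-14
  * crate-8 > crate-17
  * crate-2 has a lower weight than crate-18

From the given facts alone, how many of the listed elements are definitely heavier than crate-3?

5

From crate-3 the given relations immediately reach crate-7, crate-17.
From those, crate-18, crate-1, crate-8 — 5 in total.
No other element is forced above crate-3 by the given relations, so the count is 5.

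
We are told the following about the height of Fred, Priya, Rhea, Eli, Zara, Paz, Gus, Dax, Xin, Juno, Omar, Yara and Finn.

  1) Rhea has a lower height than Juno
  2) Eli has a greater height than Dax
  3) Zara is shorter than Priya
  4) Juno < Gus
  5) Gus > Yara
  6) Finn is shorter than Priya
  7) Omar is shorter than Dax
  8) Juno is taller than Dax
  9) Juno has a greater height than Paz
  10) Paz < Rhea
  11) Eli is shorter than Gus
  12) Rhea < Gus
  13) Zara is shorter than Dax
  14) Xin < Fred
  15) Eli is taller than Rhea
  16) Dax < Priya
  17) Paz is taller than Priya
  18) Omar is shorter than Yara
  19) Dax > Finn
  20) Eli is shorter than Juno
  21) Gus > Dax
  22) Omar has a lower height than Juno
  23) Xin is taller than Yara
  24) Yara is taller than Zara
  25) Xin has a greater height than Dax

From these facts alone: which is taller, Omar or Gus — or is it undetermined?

Gus

Link the given pairs in sequence: Omar < Dax; Dax < Priya; Priya < Paz; Paz < Rhea; Rhea < Eli; Eli < Juno; Juno < Gus.
Together: Omar < Dax < Priya < Paz < Rhea < Eli < Juno < Gus.
So Gus is taller.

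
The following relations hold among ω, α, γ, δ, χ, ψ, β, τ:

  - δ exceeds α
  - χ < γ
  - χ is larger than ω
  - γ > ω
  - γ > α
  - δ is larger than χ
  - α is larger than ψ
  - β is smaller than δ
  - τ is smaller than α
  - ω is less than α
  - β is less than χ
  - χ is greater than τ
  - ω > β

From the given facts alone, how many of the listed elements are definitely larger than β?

5

From β the given relations immediately reach ω, χ, δ.
From those, α, γ — 5 in total.
Nothing else is reachable above β; 5 in all.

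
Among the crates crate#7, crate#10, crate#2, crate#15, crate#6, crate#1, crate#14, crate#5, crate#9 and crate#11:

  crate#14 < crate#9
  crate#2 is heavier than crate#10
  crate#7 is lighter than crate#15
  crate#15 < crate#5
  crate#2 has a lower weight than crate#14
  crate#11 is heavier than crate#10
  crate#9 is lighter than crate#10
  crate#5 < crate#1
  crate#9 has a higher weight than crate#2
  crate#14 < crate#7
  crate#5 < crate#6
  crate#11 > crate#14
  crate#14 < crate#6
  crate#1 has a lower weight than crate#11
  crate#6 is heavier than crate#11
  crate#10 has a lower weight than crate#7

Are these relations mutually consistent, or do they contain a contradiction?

inconsistent

Chaining the given relations yields crate#2 < crate#14 < crate#9 < crate#10, so crate#2 < crate#10. But one relation states crate#10 < crate#2. These cannot both hold.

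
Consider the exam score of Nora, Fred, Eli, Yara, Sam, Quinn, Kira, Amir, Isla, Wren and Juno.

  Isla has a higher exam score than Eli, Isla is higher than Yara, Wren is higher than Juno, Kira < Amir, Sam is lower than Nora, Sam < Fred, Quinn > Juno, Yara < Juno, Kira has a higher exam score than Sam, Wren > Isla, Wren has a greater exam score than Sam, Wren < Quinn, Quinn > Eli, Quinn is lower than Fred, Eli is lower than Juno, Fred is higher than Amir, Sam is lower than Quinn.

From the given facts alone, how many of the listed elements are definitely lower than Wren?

Directly below Wren: Sam, Juno, Isla.
One step further: Eli, Yara (5 so far).
Nothing else is reachable below Wren; 5 in all.

5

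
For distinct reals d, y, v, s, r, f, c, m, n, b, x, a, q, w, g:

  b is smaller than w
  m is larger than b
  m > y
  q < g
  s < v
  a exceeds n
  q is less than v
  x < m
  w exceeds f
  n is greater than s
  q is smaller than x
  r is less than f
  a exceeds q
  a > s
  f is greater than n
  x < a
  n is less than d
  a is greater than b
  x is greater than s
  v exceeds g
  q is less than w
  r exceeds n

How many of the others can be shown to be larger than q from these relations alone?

6

The elements the relations force above q are g, x, v, a, m, w — no chain reaches any other.
That is 6.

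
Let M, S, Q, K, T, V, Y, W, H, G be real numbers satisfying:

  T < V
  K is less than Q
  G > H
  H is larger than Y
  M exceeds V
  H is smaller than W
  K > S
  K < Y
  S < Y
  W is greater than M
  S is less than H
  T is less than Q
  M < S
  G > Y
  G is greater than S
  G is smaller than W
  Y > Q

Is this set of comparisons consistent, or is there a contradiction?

The single ordering T < V < M < S < K < Q < Y < H < G < W satisfies every listed relation, so no contradiction arises.

consistent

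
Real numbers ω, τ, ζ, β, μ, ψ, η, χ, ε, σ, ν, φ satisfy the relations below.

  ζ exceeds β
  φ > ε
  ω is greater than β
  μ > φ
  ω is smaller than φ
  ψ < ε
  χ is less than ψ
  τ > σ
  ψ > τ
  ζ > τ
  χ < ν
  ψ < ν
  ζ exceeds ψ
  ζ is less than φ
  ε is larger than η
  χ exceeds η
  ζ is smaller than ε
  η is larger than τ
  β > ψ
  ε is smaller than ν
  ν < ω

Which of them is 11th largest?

The consecutive relations fix a unique order: σ < τ < η < χ < ψ < β < ζ < ε < ν < ω < φ < μ.
The 11th largest is τ.

τ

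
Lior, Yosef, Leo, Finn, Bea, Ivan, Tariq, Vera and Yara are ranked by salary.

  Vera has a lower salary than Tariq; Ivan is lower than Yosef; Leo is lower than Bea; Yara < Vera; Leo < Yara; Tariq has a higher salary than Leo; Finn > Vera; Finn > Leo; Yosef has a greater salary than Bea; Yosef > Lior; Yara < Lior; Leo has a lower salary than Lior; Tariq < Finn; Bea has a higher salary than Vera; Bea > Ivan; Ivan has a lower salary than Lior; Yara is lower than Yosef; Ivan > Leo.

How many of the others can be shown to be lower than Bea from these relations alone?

4

The elements the relations force below Bea are Leo, Yara, Vera, Ivan — no chain reaches any other.
That is 4.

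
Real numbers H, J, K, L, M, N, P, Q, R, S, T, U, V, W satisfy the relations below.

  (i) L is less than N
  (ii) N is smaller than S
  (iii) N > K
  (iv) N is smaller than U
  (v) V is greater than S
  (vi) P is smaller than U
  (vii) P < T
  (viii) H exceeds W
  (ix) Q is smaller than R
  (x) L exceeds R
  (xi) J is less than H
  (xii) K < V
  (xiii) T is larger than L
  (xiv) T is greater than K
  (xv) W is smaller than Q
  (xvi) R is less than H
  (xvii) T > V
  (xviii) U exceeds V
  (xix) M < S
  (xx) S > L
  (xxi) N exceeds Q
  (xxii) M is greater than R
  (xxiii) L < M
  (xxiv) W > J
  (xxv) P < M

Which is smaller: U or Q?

Q

Q < R < L < M < S < V < U, by transitivity through R, L, M, S, V.
So Q < U; Q is the smaller of the two.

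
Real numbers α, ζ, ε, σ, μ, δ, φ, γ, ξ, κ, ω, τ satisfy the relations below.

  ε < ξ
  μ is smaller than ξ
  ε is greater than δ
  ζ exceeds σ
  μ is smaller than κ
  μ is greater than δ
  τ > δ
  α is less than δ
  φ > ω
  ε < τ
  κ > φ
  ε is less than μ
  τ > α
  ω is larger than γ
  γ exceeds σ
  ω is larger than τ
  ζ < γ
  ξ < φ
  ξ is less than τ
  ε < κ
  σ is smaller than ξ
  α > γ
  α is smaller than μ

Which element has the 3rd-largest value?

Chaining the given pairs: σ < ζ < γ < α < δ < ε < μ < ξ < τ < ω < φ < κ.
The 3rd largest is ω.

ω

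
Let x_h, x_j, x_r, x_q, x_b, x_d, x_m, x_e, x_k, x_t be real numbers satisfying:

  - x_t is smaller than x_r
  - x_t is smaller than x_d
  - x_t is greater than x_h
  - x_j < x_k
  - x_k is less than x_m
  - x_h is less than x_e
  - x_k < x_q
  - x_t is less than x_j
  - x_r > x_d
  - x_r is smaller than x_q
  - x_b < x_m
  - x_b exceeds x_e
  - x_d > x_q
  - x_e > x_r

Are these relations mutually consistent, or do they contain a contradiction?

We have x_r < x_q stated directly, yet also x_q < x_d < x_r by chaining the others — so x_q < x_r. Contradiction.

inconsistent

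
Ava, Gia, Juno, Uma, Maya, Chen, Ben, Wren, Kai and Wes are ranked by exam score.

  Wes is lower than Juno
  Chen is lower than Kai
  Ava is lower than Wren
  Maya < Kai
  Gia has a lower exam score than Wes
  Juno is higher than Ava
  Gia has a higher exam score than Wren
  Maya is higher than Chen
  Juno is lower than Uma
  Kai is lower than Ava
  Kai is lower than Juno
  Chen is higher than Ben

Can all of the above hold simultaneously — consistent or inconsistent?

consistent

The single ordering Ben < Chen < Maya < Kai < Ava < Wren < Gia < Wes < Juno < Uma satisfies every listed relation, so no contradiction arises.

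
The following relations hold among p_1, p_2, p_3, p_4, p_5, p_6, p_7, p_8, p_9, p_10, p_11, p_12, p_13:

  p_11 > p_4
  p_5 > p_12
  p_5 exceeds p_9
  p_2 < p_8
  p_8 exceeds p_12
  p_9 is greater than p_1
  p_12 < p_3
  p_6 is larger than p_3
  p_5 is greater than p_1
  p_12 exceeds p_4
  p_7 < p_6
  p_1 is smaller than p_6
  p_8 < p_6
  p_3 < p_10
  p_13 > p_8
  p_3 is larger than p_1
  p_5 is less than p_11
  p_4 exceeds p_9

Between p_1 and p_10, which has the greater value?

The relevant relations are p_1 < p_9; p_9 < p_4; p_4 < p_12; p_12 < p_3; p_3 < p_10.
Together: p_1 < p_9 < p_4 < p_12 < p_3 < p_10.
So p_1 < p_10; p_10 is the larger of the two.

p_10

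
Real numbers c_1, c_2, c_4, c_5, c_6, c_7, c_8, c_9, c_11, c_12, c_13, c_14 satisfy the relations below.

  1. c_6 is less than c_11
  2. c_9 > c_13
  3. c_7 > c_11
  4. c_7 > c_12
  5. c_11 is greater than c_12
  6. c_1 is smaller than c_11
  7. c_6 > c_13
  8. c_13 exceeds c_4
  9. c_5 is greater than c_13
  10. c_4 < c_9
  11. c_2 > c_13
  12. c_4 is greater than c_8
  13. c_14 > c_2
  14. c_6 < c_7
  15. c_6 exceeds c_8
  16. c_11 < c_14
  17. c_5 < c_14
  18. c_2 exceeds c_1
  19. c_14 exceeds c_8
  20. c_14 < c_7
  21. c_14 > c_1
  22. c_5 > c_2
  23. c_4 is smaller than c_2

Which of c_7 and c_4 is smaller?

c_4 < c_13 and c_13 < c_2 give c_4 < c_2.
With c_2 < c_5: c_4 < c_13 < c_2 < c_5.
Then c_5 < c_14 extends the chain to c_14.
With c_14 < c_7: c_4 < c_13 < c_2 < c_5 < c_14 < c_7.
So c_4 < c_7; c_4 is the smaller of the two.

c_4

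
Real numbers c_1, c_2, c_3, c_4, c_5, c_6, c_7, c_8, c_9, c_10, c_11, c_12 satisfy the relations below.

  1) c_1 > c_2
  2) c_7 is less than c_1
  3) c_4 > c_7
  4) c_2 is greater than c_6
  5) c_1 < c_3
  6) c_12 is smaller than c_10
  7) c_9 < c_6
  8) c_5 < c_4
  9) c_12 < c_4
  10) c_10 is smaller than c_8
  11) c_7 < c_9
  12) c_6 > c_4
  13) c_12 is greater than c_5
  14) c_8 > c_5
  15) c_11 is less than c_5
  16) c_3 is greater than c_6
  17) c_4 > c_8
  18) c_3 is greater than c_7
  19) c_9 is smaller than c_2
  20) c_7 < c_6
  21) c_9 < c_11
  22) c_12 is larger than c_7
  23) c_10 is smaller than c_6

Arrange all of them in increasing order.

c_7 < c_9 < c_11 < c_5 < c_12 < c_10 < c_8 < c_4 < c_6 < c_2 < c_1 < c_3

The consecutive links are each given: c_7 < c_9; c_9 < c_11; c_11 < c_5; c_5 < c_12; c_12 < c_10; c_10 < c_8; c_8 < c_4; c_4 < c_6; c_6 < c_2; c_2 < c_1; c_1 < c_3.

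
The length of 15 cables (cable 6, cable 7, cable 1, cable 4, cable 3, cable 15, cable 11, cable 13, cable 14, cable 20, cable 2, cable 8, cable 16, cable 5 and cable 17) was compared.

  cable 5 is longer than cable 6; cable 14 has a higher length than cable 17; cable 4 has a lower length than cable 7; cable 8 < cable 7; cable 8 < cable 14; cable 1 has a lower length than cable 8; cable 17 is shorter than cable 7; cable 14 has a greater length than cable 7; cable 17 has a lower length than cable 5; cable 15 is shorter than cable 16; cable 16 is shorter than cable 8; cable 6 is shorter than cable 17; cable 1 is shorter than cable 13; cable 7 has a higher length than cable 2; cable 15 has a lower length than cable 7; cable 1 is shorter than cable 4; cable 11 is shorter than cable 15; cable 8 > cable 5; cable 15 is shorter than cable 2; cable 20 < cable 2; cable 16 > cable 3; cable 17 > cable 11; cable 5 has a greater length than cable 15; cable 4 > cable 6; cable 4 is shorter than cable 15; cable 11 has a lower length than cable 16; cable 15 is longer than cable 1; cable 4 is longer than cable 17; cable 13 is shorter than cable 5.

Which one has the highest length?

cable 14

cable 1 is not greatest since cable 1 < cable 15; cable 6 is not greatest since cable 6 < cable 5; cable 11 is not greatest since cable 11 < cable 17; cable 3 is not greatest since cable 3 < cable 16; cable 20 is not greatest since cable 20 < cable 2; cable 17 is not greatest since cable 17 < cable 7; cable 13 is not greatest since cable 13 < cable 5; cable 4 is not greatest since cable 4 < cable 7; cable 15 is not greatest since cable 15 < cable 5; cable 5 is not greatest since cable 5 < cable 8; cable 16 is not greatest since cable 16 < cable 8; cable 8 is not greatest since cable 8 < cable 14; cable 2 is not greatest since cable 2 < cable 7; cable 7 is not greatest since cable 7 < cable 14.
Only cable 14 has nothing above it, so cable 14 is the highest length.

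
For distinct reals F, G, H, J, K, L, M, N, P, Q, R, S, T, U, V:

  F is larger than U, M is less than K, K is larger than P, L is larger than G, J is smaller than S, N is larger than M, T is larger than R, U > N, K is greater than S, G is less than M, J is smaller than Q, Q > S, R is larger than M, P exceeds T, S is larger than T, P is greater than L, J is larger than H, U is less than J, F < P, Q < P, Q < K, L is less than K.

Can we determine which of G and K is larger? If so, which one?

K

The relevant relations are G < M; M < N; N < U; U < J; J < Q; Q < P; P < K.
Chaining these gives G < M < N < U < J < Q < P < K.
So K is larger.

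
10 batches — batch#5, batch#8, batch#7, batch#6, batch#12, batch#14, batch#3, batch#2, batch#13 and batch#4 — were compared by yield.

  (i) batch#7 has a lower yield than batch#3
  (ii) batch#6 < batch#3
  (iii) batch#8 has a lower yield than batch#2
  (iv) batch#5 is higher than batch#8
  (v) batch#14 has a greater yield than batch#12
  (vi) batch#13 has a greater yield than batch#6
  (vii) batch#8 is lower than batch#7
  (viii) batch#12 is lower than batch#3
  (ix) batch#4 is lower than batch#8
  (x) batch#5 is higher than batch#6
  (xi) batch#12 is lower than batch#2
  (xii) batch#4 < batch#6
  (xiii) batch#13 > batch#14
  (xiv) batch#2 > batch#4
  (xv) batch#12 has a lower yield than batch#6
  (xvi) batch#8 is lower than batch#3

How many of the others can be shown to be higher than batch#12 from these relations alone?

From batch#12 the given relations immediately reach batch#6, batch#14, batch#2, batch#3.
From those, batch#13, batch#5 — 6 in total.
Nothing else is reachable above batch#12; 6 in all.

6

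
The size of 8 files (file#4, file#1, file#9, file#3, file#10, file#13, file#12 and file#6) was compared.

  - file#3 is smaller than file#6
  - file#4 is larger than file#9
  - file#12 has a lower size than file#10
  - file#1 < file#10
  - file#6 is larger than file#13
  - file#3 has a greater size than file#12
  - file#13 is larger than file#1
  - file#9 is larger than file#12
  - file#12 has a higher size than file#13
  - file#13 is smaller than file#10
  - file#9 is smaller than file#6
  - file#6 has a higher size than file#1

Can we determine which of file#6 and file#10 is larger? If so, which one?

Following every chain through file#6: below file#6 we get file#1, file#13, file#12, file#9, file#3.
file#10 is not reached, and no chain runs the other way from file#10 to file#6.
So the given relations leave the order of file#6 and file#10 undetermined.

undetermined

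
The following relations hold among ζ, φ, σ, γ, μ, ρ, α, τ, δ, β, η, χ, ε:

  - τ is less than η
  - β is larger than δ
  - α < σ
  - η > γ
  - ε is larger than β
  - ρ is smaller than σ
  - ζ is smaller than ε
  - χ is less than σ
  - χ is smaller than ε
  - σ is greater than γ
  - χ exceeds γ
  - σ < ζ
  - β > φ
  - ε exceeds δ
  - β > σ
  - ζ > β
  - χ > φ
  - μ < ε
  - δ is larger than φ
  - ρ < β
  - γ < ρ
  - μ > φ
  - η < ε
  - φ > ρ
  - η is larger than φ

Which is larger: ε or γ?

The relevant relations are γ < ρ; ρ < φ; φ < χ; χ < σ; σ < ζ; ζ < ε.
Together: γ < ρ < φ < χ < σ < ζ < ε.
So γ < ε; ε is the larger of the two.

ε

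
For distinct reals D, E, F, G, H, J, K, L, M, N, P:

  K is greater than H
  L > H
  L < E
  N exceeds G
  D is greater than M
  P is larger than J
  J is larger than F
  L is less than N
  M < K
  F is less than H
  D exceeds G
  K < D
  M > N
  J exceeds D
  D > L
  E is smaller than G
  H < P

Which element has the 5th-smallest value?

G

Piecing the relations together gives one ordering: F < H < L < E < G < N < M < K < D < J < P.
The 5th smallest is G.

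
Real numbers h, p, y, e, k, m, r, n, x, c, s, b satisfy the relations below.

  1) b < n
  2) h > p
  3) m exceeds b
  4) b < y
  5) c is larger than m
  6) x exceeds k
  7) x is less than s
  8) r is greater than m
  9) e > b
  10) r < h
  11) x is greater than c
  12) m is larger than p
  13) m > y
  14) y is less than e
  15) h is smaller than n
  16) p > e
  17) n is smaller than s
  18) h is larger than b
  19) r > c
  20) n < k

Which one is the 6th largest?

r

Piecing the relations together gives one ordering: b < y < e < p < m < c < r < h < n < k < x < s.
Counting 6 from the largest end gives r.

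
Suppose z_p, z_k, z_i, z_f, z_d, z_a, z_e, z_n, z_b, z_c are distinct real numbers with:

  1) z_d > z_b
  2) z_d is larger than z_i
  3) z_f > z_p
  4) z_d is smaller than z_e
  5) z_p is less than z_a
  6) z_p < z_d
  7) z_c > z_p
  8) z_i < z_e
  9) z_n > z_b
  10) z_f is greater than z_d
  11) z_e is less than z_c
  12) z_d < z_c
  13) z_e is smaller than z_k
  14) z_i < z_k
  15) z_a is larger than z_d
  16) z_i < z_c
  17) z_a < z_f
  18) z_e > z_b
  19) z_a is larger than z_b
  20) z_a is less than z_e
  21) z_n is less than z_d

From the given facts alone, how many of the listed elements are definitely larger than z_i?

6

From z_i the given relations immediately reach z_d, z_e, z_c, z_k.
From those, z_a, z_f — 6 in total.
No other element is forced above z_i by the given relations, so the count is 6.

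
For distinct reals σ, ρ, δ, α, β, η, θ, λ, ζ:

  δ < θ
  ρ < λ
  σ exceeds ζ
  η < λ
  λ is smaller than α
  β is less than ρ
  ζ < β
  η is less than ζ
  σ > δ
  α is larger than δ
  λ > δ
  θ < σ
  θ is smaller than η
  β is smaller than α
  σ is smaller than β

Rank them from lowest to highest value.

δ < θ < η < ζ < σ < β < ρ < λ < α

The consecutive links are each given: δ < θ; θ < η; η < ζ; ζ < σ; σ < β; β < ρ; ρ < λ; λ < α.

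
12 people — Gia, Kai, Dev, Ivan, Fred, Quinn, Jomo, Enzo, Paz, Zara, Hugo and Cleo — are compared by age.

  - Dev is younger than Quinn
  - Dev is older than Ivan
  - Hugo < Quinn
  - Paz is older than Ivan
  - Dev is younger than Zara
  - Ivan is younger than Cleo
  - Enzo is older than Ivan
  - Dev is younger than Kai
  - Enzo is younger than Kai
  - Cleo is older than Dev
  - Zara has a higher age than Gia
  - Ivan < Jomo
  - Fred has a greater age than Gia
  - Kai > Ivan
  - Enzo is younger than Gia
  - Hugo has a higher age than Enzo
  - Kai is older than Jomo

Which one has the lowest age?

Ivan

Dev is not least since Ivan < Dev; Enzo is not least since Ivan < Enzo; Hugo is not least since Enzo < Hugo; Cleo is not least since Ivan < Cleo; Gia is not least since Enzo < Gia; Jomo is not least since Ivan < Jomo; Paz is not least since Ivan < Paz; Kai is not least since Jomo < Kai; Quinn is not least since Hugo < Quinn; Fred is not least since Gia < Fred; Zara is not least since Gia < Zara.
Only Ivan has nothing below it, so Ivan is the lowest age.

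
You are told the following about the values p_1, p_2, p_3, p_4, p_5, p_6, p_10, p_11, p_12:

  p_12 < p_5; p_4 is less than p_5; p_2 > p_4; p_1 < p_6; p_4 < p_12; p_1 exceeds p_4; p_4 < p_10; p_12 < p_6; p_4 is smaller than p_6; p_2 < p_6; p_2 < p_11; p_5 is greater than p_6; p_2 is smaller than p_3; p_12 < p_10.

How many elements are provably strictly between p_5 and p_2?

1

Chaining upward from p_2 reaches: p_3, p_6, p_11.
Chaining downward from p_5 reaches: p_4, p_1, p_12, p_6.
Strictly between p_2 and p_5 are those in both lists: p_6 — 1 element.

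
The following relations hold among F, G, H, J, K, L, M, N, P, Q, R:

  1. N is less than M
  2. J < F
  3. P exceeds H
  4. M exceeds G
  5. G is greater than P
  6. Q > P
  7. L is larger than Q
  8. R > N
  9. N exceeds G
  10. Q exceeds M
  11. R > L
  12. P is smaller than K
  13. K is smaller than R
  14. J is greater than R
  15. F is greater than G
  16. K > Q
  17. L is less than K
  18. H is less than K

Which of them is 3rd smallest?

Piecing the relations together gives one ordering: H < P < G < N < M < Q < L < K < R < J < F.
The 3rd smallest is G.

G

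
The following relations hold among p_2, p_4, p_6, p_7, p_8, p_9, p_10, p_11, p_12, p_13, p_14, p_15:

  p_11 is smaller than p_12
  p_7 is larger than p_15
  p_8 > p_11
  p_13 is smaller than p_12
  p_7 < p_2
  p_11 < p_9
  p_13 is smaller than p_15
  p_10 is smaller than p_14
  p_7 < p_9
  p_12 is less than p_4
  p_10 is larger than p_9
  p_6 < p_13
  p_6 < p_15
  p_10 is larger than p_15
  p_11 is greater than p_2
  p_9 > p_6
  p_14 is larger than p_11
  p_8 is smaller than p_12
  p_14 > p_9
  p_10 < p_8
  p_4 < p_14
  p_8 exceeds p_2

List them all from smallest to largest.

Each adjacent pair is fixed by a given relation: p_6 < p_13; p_13 < p_15; p_15 < p_7; p_7 < p_2; p_2 < p_11; p_11 < p_9; p_9 < p_10; p_10 < p_8; p_8 < p_12; p_12 < p_4; p_4 < p_14. Chaining them end to end gives the full order.

p_6 < p_13 < p_15 < p_7 < p_2 < p_11 < p_9 < p_10 < p_8 < p_12 < p_4 < p_14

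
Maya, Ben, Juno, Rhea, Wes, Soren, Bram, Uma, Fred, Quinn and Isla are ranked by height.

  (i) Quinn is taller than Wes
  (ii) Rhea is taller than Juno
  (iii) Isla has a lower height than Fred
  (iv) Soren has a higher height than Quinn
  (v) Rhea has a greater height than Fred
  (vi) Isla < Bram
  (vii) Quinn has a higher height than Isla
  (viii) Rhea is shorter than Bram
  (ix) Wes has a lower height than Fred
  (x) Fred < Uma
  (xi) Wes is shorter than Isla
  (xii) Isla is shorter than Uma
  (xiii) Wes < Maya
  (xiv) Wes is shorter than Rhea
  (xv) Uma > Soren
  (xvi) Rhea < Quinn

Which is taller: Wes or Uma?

Wes < Isla < Fred < Rhea < Quinn < Soren < Uma, by transitivity through Isla, Fred, Rhea, Quinn, Soren.
So Wes < Uma; Uma is the taller of the two.

Uma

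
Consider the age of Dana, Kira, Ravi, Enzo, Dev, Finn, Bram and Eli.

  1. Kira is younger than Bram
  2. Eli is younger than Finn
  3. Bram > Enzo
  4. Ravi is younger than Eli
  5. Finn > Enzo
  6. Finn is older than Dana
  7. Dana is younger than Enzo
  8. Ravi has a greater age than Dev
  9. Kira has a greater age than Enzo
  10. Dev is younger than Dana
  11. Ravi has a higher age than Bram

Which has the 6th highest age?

Chaining the given pairs: Dev < Dana < Enzo < Kira < Bram < Ravi < Eli < Finn.
Counting 6 from the largest end gives Enzo.

Enzo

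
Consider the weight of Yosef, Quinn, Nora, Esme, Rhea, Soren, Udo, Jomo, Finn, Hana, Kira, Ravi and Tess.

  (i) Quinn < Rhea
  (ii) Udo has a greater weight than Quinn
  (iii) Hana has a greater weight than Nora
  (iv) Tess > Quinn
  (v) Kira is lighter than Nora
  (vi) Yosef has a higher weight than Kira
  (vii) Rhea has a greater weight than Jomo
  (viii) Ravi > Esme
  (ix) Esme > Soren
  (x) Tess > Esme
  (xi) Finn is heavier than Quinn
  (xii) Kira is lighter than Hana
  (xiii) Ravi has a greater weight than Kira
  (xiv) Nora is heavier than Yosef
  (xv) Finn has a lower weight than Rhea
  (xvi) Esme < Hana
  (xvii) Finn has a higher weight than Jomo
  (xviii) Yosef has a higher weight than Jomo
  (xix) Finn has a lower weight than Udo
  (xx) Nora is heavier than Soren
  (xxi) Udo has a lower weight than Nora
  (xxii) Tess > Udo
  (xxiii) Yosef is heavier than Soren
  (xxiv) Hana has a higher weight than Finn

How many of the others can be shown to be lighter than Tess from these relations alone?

6

From Tess the given relations immediately reach Quinn, Esme, Udo.
From those, Soren, Finn — 5 in total.
From those, Jomo — 6 in total.
No other element is forced below Tess by the given relations, so the count is 6.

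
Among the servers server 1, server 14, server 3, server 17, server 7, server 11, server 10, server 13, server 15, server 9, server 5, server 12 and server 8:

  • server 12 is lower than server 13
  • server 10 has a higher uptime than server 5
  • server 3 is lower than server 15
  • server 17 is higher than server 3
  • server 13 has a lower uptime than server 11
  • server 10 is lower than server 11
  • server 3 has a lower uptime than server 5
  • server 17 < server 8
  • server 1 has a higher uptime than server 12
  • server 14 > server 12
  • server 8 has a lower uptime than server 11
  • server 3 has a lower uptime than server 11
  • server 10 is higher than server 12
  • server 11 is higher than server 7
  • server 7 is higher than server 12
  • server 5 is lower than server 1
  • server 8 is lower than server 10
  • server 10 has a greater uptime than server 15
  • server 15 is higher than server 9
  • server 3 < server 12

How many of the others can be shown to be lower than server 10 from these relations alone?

Directly below server 10: server 8, server 5, server 12, server 15.
One step further: server 3, server 17, server 9 (7 so far).
No other element is forced below server 10 by the given relations, so the count is 7.

7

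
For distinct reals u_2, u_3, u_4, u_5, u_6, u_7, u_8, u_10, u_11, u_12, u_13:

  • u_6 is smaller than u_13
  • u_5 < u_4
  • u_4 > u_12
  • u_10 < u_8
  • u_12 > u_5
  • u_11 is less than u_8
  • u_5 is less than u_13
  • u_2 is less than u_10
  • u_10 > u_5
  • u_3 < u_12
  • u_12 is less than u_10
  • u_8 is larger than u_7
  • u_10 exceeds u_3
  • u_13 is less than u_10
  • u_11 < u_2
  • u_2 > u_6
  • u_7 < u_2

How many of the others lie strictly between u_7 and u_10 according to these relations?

The relations place u_7 below u_10. An element lies strictly between them when it is forced above u_7 and also forced below u_10.
Above u_7: {u_2, u_8}. Below u_10: {u_3, u_5, u_6, u_11, u_12, u_13, u_2}.
Intersection: {u_2} — 1.

1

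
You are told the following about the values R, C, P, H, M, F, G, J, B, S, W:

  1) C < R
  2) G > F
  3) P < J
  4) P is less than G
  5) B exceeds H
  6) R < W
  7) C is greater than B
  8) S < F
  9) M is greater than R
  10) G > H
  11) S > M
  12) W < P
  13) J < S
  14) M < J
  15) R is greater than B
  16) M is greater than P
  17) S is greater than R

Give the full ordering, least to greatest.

The consecutive links are each given: H < B; B < C; C < R; R < W; W < P; P < M; M < J; J < S; S < F; F < G.

H < B < C < R < W < P < M < J < S < F < G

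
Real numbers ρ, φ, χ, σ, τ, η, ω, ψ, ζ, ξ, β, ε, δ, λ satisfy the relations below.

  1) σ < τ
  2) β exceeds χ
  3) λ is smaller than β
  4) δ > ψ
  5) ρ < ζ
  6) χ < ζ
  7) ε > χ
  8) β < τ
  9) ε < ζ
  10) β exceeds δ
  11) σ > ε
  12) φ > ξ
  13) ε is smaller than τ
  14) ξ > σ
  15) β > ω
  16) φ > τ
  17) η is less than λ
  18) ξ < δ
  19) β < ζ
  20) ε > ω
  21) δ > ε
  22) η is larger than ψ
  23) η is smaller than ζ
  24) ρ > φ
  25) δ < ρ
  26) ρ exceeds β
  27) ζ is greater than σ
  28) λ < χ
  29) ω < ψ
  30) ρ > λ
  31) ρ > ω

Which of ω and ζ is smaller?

The relevant relations are ω < ψ; ψ < η; η < λ; λ < χ; χ < ε; ε < σ; σ < ξ; ξ < δ; δ < β; β < τ; τ < φ; φ < ρ; ρ < ζ.
Together: ω < ψ < η < λ < χ < ε < σ < ξ < δ < β < τ < φ < ρ < ζ.
So ω < ζ; ω is the smaller of the two.

ω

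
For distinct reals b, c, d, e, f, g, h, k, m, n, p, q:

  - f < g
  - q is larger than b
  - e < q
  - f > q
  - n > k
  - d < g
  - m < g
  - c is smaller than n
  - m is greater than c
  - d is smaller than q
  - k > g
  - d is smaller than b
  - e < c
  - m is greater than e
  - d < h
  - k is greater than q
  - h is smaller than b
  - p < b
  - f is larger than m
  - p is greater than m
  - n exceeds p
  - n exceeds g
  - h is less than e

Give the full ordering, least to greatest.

d < h < e < c < m < p < b < q < f < g < k < n

Nothing is placed below d, so it is least; from there d < h; h < e; e < c; c < m; m < p; p < b; b < q; q < f; f < g; g < k; k < n, each given directly.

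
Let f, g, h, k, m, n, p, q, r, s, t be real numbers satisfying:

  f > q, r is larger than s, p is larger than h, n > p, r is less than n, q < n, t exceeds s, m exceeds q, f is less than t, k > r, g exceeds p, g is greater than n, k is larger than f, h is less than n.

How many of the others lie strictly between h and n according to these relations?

1

Chaining upward from h reaches: p, g.
Chaining downward from n reaches: s, q, p, r.
Strictly between h and n are those in both lists: p — 1 element.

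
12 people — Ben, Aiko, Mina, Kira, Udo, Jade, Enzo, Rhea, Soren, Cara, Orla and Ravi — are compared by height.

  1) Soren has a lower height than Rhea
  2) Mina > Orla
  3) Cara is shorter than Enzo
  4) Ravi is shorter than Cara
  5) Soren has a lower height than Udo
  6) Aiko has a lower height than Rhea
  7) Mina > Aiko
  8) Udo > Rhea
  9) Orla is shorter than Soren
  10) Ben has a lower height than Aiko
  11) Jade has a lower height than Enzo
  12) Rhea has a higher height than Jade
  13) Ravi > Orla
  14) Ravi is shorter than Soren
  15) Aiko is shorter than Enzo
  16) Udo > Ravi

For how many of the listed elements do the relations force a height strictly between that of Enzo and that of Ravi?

1

The relations place Ravi below Enzo. An element lies strictly between them when it is forced above Ravi and also forced below Enzo.
Above Ravi: {Cara, Soren, Rhea, Udo}. Below Enzo: {Ben, Jade, Orla, Aiko, Cara}.
Intersection: {Cara} — 1.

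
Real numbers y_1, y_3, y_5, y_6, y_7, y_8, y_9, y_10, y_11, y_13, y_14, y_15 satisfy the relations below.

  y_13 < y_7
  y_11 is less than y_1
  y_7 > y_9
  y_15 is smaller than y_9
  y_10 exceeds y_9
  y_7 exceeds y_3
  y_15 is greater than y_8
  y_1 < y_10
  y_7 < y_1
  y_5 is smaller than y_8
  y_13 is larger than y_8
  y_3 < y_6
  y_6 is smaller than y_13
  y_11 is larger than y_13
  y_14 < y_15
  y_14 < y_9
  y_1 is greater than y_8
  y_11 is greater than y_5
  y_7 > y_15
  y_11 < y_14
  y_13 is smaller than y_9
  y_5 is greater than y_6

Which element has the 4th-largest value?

y_9

Chaining the given pairs: y_3 < y_6 < y_5 < y_8 < y_13 < y_11 < y_14 < y_15 < y_9 < y_7 < y_1 < y_10.
Counting 4 from the largest end gives y_9.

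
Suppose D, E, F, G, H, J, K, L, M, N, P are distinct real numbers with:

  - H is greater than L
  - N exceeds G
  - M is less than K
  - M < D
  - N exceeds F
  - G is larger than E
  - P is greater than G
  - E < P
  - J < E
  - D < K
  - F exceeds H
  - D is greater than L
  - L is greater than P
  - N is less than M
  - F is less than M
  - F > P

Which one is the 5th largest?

F

The consecutive relations fix a unique order: J < E < G < P < L < H < F < N < M < D < K.
Counting 5 from the largest end gives F.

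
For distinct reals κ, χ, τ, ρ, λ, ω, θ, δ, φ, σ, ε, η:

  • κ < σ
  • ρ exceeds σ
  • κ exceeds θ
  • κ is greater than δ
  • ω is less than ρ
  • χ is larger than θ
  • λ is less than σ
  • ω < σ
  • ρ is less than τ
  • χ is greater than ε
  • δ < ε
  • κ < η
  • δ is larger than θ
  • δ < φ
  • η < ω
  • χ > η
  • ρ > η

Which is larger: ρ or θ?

θ < δ and δ < κ give θ < κ.
Then κ < η extends the chain to η.
Then η < ω extends the chain to ω.
With ω < σ: θ < δ < κ < η < ω < σ.
Then σ < ρ extends the chain to ρ.
So θ < ρ; ρ is the larger of the two.

ρ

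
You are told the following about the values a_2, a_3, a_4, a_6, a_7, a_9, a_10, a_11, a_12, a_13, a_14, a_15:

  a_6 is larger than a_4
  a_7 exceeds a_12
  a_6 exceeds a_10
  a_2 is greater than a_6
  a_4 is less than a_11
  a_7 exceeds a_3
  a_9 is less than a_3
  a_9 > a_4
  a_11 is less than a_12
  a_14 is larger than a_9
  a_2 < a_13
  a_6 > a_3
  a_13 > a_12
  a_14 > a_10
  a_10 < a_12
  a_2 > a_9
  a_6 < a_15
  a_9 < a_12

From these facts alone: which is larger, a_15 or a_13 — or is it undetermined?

undetermined

Following every chain through a_15: below a_15 we get a_4, a_9, a_10, a_3, a_6.
a_13 is not reached, and no chain runs the other way from a_13 to a_15.
So the given relations leave the order of a_15 and a_13 undetermined.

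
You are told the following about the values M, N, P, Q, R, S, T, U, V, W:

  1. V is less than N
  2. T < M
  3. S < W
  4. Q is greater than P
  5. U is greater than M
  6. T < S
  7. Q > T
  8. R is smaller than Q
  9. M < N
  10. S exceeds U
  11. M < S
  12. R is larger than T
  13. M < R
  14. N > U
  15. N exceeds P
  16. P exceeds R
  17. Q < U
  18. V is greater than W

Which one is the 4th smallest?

The consecutive relations fix a unique order: T < M < R < P < Q < U < S < W < V < N.
The 4th smallest is P.

P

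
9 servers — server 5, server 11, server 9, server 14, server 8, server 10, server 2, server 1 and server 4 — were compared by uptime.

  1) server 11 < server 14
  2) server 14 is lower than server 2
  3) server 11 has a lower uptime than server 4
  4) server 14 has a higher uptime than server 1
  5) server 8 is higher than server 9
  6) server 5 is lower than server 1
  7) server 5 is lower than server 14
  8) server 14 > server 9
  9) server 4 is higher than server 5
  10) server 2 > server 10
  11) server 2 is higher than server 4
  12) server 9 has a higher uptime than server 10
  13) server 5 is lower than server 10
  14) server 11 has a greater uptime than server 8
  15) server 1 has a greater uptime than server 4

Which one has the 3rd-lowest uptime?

Chaining the given pairs: server 5 < server 10 < server 9 < server 8 < server 11 < server 4 < server 1 < server 14 < server 2.
Counting 3 from the smallest end gives server 9.

server 9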